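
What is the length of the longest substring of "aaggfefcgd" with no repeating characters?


Input: "aaggfefcgd"
Sliding window (track last position of each char):
  Position 0 ('a'): window [0,0] length 1 -- new best
  Position 1 ('a'): repeat (last at 0), move window start to 1
  Position 1 ('a'): window [1,1] length 1
  Position 2 ('g'): window [1,2] length 2 -- new best
  Position 3 ('g'): repeat (last at 2), move window start to 3
  Position 3 ('g'): window [3,3] length 1
  Position 4 ('f'): window [3,4] length 2
  Position 5 ('e'): window [3,5] length 3 -- new best
  Position 6 ('f'): repeat (last at 4), move window start to 5
  Position 6 ('f'): window [5,6] length 2
  Position 7 ('c'): window [5,7] length 3
  Position 8 ('g'): window [5,8] length 4 -- new best
  Position 9 ('d'): window [5,9] length 5 -- new best
Longest substring with no repeats: "efcgd" with length 5

5


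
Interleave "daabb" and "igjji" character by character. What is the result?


Interleaving "daabb" and "igjji":
  Position 0: 'd' from first, 'i' from second => "di"
  Position 1: 'a' from first, 'g' from second => "ag"
  Position 2: 'a' from first, 'j' from second => "aj"
  Position 3: 'b' from first, 'j' from second => "bj"
  Position 4: 'b' from first, 'i' from second => "bi"
Result: diagajbjbi

diagajbjbi


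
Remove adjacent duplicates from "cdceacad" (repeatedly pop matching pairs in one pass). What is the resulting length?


Input: cdceacad
Stack-based adjacent duplicate removal:
  Read 'c': push. Stack: c
  Read 'd': push. Stack: cd
  Read 'c': push. Stack: cdc
  Read 'e': push. Stack: cdce
  Read 'a': push. Stack: cdcea
  Read 'c': push. Stack: cdceac
  Read 'a': push. Stack: cdceaca
  Read 'd': push. Stack: cdceacad
Final stack: "cdceacad" (length 8)

8


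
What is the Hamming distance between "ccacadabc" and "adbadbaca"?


Comparing "ccacadabc" and "adbadbaca" position by position:
  Position 0: 'c' vs 'a' => differ
  Position 1: 'c' vs 'd' => differ
  Position 2: 'a' vs 'b' => differ
  Position 3: 'c' vs 'a' => differ
  Position 4: 'a' vs 'd' => differ
  Position 5: 'd' vs 'b' => differ
  Position 6: 'a' vs 'a' => same
  Position 7: 'b' vs 'c' => differ
  Position 8: 'c' vs 'a' => differ
Total differences (Hamming distance): 8

8


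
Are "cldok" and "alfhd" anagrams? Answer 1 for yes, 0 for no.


Strings: "cldok", "alfhd"
Sorted first:  cdklo
Sorted second: adfhl
Differ at position 0: 'c' vs 'a' => not anagrams

0


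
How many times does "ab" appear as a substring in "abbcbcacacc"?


Searching for "ab" in "abbcbcacacc"
Scanning each position:
  Position 0: "ab" => MATCH
  Position 1: "bb" => no
  Position 2: "bc" => no
  Position 3: "cb" => no
  Position 4: "bc" => no
  Position 5: "ca" => no
  Position 6: "ac" => no
  Position 7: "ca" => no
  Position 8: "ac" => no
  Position 9: "cc" => no
Total occurrences: 1

1


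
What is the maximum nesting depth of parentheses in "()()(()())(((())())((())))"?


Input: "()()(()())(((())())((())))"
Tracking depth:
  Position 0 '(': depth becomes 1
  Position 1 ')': depth becomes 0
  Position 2 '(': depth becomes 1
  Position 3 ')': depth becomes 0
  Position 4 '(': depth becomes 1
  Position 5 '(': depth becomes 2
  Position 6 ')': depth becomes 1
  Position 7 '(': depth becomes 2
  Position 8 ')': depth becomes 1
  Position 9 ')': depth becomes 0
  Position 10 '(': depth becomes 1
  Position 11 '(': depth becomes 2
  Position 12 '(': depth becomes 3
  Position 13 '(': depth becomes 4
  Position 14 ')': depth becomes 3
  Position 15 ')': depth becomes 2
  Position 16 '(': depth becomes 3
  Position 17 ')': depth becomes 2
  Position 18 ')': depth becomes 1
  Position 19 '(': depth becomes 2
  Position 20 '(': depth becomes 3
  Position 21 '(': depth becomes 4
  Position 22 ')': depth becomes 3
  Position 23 ')': depth becomes 2
  Position 24 ')': depth becomes 1
  Position 25 ')': depth becomes 0
Maximum depth reached: 4

4


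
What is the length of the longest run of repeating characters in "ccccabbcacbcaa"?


Input: "ccccabbcacbcaa"
Scanning for longest run:
  Position 1 ('c'): continues run of 'c', length=2
  Position 2 ('c'): continues run of 'c', length=3
  Position 3 ('c'): continues run of 'c', length=4
  Position 4 ('a'): new char, reset run to 1
  Position 5 ('b'): new char, reset run to 1
  Position 6 ('b'): continues run of 'b', length=2
  Position 7 ('c'): new char, reset run to 1
  Position 8 ('a'): new char, reset run to 1
  Position 9 ('c'): new char, reset run to 1
  Position 10 ('b'): new char, reset run to 1
  Position 11 ('c'): new char, reset run to 1
  Position 12 ('a'): new char, reset run to 1
  Position 13 ('a'): continues run of 'a', length=2
Longest run: 'c' with length 4

4


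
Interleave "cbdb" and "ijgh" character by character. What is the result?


Interleaving "cbdb" and "ijgh":
  Position 0: 'c' from first, 'i' from second => "ci"
  Position 1: 'b' from first, 'j' from second => "bj"
  Position 2: 'd' from first, 'g' from second => "dg"
  Position 3: 'b' from first, 'h' from second => "bh"
Result: cibjdgbh

cibjdgbh


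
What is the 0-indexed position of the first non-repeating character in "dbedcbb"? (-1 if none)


Input: dbedcbb
Character frequencies:
  'b': 3
  'c': 1
  'd': 2
  'e': 1
Scanning left to right for freq == 1:
  Position 0 ('d'): freq=2, skip
  Position 1 ('b'): freq=3, skip
  Position 2 ('e'): unique! => answer = 2

2


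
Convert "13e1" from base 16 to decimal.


Input: "13e1" in base 16
Positional expansion:
  Digit '1' (value 1) x 16^3 = 4096
  Digit '3' (value 3) x 16^2 = 768
  Digit 'e' (value 14) x 16^1 = 224
  Digit '1' (value 1) x 16^0 = 1
Sum = 5089

5089


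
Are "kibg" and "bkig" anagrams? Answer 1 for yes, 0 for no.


Strings: "kibg", "bkig"
Sorted first:  bgik
Sorted second: bgik
Sorted forms match => anagrams

1


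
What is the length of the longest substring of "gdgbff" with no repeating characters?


Input: "gdgbff"
Sliding window (track last position of each char):
  Position 0 ('g'): window [0,0] length 1 -- new best
  Position 1 ('d'): window [0,1] length 2 -- new best
  Position 2 ('g'): repeat (last at 0), move window start to 1
  Position 2 ('g'): window [1,2] length 2
  Position 3 ('b'): window [1,3] length 3 -- new best
  Position 4 ('f'): window [1,4] length 4 -- new best
  Position 5 ('f'): repeat (last at 4), move window start to 5
  Position 5 ('f'): window [5,5] length 1
Longest substring with no repeats: "dgbf" with length 4

4


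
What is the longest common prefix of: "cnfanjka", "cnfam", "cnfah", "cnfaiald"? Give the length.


Words: cnfanjka, cnfam, cnfah, cnfaiald
  Position 0: all 'c' => match
  Position 1: all 'n' => match
  Position 2: all 'f' => match
  Position 3: all 'a' => match
  Position 4: ('n', 'm', 'h', 'i') => mismatch, stop
LCP = "cnfa" (length 4)

4


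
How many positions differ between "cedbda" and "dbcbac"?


Comparing "cedbda" and "dbcbac" position by position:
  Position 0: 'c' vs 'd' => DIFFER
  Position 1: 'e' vs 'b' => DIFFER
  Position 2: 'd' vs 'c' => DIFFER
  Position 3: 'b' vs 'b' => same
  Position 4: 'd' vs 'a' => DIFFER
  Position 5: 'a' vs 'c' => DIFFER
Positions that differ: 5

5


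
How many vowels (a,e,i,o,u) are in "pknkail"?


Input: pknkail
Checking each character:
  'p' at position 0: consonant
  'k' at position 1: consonant
  'n' at position 2: consonant
  'k' at position 3: consonant
  'a' at position 4: vowel (running total: 1)
  'i' at position 5: vowel (running total: 2)
  'l' at position 6: consonant
Total vowels: 2

2


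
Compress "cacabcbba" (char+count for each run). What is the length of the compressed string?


Input: cacabcbba
Runs:
  'c' x 1 => "c1"
  'a' x 1 => "a1"
  'c' x 1 => "c1"
  'a' x 1 => "a1"
  'b' x 1 => "b1"
  'c' x 1 => "c1"
  'b' x 2 => "b2"
  'a' x 1 => "a1"
Compressed: "c1a1c1a1b1c1b2a1"
Compressed length: 16

16


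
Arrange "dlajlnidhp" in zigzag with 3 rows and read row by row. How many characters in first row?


Zigzag "dlajlnidhp" into 3 rows:
Placing characters:
  'd' => row 0
  'l' => row 1
  'a' => row 2
  'j' => row 1
  'l' => row 0
  'n' => row 1
  'i' => row 2
  'd' => row 1
  'h' => row 0
  'p' => row 1
Rows:
  Row 0: "dlh"
  Row 1: "ljndp"
  Row 2: "ai"
First row length: 3

3


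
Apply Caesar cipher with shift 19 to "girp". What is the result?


Caesar cipher: shift "girp" by 19
  'g' (pos 6) + 19 = pos 25 = 'z'
  'i' (pos 8) + 19 = pos 1 = 'b'
  'r' (pos 17) + 19 = pos 10 = 'k'
  'p' (pos 15) + 19 = pos 8 = 'i'
Result: zbki

zbki


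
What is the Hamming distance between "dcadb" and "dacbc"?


Comparing "dcadb" and "dacbc" position by position:
  Position 0: 'd' vs 'd' => same
  Position 1: 'c' vs 'a' => differ
  Position 2: 'a' vs 'c' => differ
  Position 3: 'd' vs 'b' => differ
  Position 4: 'b' vs 'c' => differ
Total differences (Hamming distance): 4

4


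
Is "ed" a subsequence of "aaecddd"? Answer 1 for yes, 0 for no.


Check if "ed" is a subsequence of "aaecddd"
Greedy scan:
  Position 0 ('a'): no match needed
  Position 1 ('a'): no match needed
  Position 2 ('e'): matches sub[0] = 'e'
  Position 3 ('c'): no match needed
  Position 4 ('d'): matches sub[1] = 'd'
  Position 5 ('d'): no match needed
  Position 6 ('d'): no match needed
All 2 characters matched => is a subsequence

1


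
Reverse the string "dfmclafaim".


Input: dfmclafaim
Reading characters right to left:
  Position 9: 'm'
  Position 8: 'i'
  Position 7: 'a'
  Position 6: 'f'
  Position 5: 'a'
  Position 4: 'l'
  Position 3: 'c'
  Position 2: 'm'
  Position 1: 'f'
  Position 0: 'd'
Reversed: miafalcmfd

miafalcmfd


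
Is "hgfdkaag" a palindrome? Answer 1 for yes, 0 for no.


Input: hgfdkaag
Reversed: gaakdfgh
  Compare pos 0 ('h') with pos 7 ('g'): MISMATCH
  Compare pos 1 ('g') with pos 6 ('a'): MISMATCH
  Compare pos 2 ('f') with pos 5 ('a'): MISMATCH
  Compare pos 3 ('d') with pos 4 ('k'): MISMATCH
Result: not a palindrome

0


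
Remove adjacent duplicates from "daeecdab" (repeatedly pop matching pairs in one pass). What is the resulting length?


Input: daeecdab
Stack-based adjacent duplicate removal:
  Read 'd': push. Stack: d
  Read 'a': push. Stack: da
  Read 'e': push. Stack: dae
  Read 'e': matches stack top 'e' => pop. Stack: da
  Read 'c': push. Stack: dac
  Read 'd': push. Stack: dacd
  Read 'a': push. Stack: dacda
  Read 'b': push. Stack: dacdab
Final stack: "dacdab" (length 6)

6


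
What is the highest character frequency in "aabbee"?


Input: aabbee
Character counts:
  'a': 2
  'b': 2
  'e': 2
Maximum frequency: 2

2


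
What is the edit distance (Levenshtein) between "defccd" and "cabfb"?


Computing edit distance: "defccd" -> "cabfb"
DP table:
           c    a    b    f    b
      0    1    2    3    4    5
  d   1    1    2    3    4    5
  e   2    2    2    3    4    5
  f   3    3    3    3    3    4
  c   4    3    4    4    4    4
  c   5    4    4    5    5    5
  d   6    5    5    5    6    6
Edit distance = dp[6][5] = 6

6


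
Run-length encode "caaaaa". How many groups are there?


Input: caaaaa
Scanning for consecutive runs:
  Group 1: 'c' x 1 (positions 0-0)
  Group 2: 'a' x 5 (positions 1-5)
Total groups: 2

2


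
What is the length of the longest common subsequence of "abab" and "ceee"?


LCS of "abab" and "ceee"
DP table:
           c    e    e    e
      0    0    0    0    0
  a   0    0    0    0    0
  b   0    0    0    0    0
  a   0    0    0    0    0
  b   0    0    0    0    0
LCS length = dp[4][4] = 0

0


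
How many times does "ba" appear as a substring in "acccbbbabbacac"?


Searching for "ba" in "acccbbbabbacac"
Scanning each position:
  Position 0: "ac" => no
  Position 1: "cc" => no
  Position 2: "cc" => no
  Position 3: "cb" => no
  Position 4: "bb" => no
  Position 5: "bb" => no
  Position 6: "ba" => MATCH
  Position 7: "ab" => no
  Position 8: "bb" => no
  Position 9: "ba" => MATCH
  Position 10: "ac" => no
  Position 11: "ca" => no
  Position 12: "ac" => no
Total occurrences: 2

2


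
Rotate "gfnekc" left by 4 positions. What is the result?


Input: "gfnekc", rotate left by 4
First 4 characters: "gfne"
Remaining characters: "kc"
Concatenate remaining + first: "kc" + "gfne" = "kcgfne"

kcgfne


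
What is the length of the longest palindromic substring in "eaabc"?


Input: "eaabc"
Checking substrings for palindromes:
  [1:3] "aa" (len 2) => palindrome
Longest palindromic substring: "aa" with length 2

2


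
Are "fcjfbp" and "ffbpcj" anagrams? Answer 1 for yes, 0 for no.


Strings: "fcjfbp", "ffbpcj"
Sorted first:  bcffjp
Sorted second: bcffjp
Sorted forms match => anagrams

1


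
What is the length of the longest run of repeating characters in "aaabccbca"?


Input: "aaabccbca"
Scanning for longest run:
  Position 1 ('a'): continues run of 'a', length=2
  Position 2 ('a'): continues run of 'a', length=3
  Position 3 ('b'): new char, reset run to 1
  Position 4 ('c'): new char, reset run to 1
  Position 5 ('c'): continues run of 'c', length=2
  Position 6 ('b'): new char, reset run to 1
  Position 7 ('c'): new char, reset run to 1
  Position 8 ('a'): new char, reset run to 1
Longest run: 'a' with length 3

3


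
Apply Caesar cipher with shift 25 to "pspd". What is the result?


Caesar cipher: shift "pspd" by 25
  'p' (pos 15) + 25 = pos 14 = 'o'
  's' (pos 18) + 25 = pos 17 = 'r'
  'p' (pos 15) + 25 = pos 14 = 'o'
  'd' (pos 3) + 25 = pos 2 = 'c'
Result: oroc

oroc


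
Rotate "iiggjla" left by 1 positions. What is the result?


Input: "iiggjla", rotate left by 1
First 1 characters: "i"
Remaining characters: "iggjla"
Concatenate remaining + first: "iggjla" + "i" = "iggjlai"

iggjlai


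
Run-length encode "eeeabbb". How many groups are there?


Input: eeeabbb
Scanning for consecutive runs:
  Group 1: 'e' x 3 (positions 0-2)
  Group 2: 'a' x 1 (positions 3-3)
  Group 3: 'b' x 3 (positions 4-6)
Total groups: 3

3


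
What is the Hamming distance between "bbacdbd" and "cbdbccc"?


Comparing "bbacdbd" and "cbdbccc" position by position:
  Position 0: 'b' vs 'c' => differ
  Position 1: 'b' vs 'b' => same
  Position 2: 'a' vs 'd' => differ
  Position 3: 'c' vs 'b' => differ
  Position 4: 'd' vs 'c' => differ
  Position 5: 'b' vs 'c' => differ
  Position 6: 'd' vs 'c' => differ
Total differences (Hamming distance): 6

6


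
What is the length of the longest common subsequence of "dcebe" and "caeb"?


LCS of "dcebe" and "caeb"
DP table:
           c    a    e    b
      0    0    0    0    0
  d   0    0    0    0    0
  c   0    1    1    1    1
  e   0    1    1    2    2
  b   0    1    1    2    3
  e   0    1    1    2    3
LCS length = dp[5][4] = 3

3


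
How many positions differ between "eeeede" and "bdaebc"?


Comparing "eeeede" and "bdaebc" position by position:
  Position 0: 'e' vs 'b' => DIFFER
  Position 1: 'e' vs 'd' => DIFFER
  Position 2: 'e' vs 'a' => DIFFER
  Position 3: 'e' vs 'e' => same
  Position 4: 'd' vs 'b' => DIFFER
  Position 5: 'e' vs 'c' => DIFFER
Positions that differ: 5

5


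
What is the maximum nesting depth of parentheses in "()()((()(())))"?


Input: "()()((()(())))"
Tracking depth:
  Position 0 '(': depth becomes 1
  Position 1 ')': depth becomes 0
  Position 2 '(': depth becomes 1
  Position 3 ')': depth becomes 0
  Position 4 '(': depth becomes 1
  Position 5 '(': depth becomes 2
  Position 6 '(': depth becomes 3
  Position 7 ')': depth becomes 2
  Position 8 '(': depth becomes 3
  Position 9 '(': depth becomes 4
  Position 10 ')': depth becomes 3
  Position 11 ')': depth becomes 2
  Position 12 ')': depth becomes 1
  Position 13 ')': depth becomes 0
Maximum depth reached: 4

4


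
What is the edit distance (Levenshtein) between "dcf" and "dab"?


Computing edit distance: "dcf" -> "dab"
DP table:
           d    a    b
      0    1    2    3
  d   1    0    1    2
  c   2    1    1    2
  f   3    2    2    2
Edit distance = dp[3][3] = 2

2


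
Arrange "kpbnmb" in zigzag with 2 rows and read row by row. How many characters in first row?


Zigzag "kpbnmb" into 2 rows:
Placing characters:
  'k' => row 0
  'p' => row 1
  'b' => row 0
  'n' => row 1
  'm' => row 0
  'b' => row 1
Rows:
  Row 0: "kbm"
  Row 1: "pnb"
First row length: 3

3


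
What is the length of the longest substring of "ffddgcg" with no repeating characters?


Input: "ffddgcg"
Sliding window (track last position of each char):
  Position 0 ('f'): window [0,0] length 1 -- new best
  Position 1 ('f'): repeat (last at 0), move window start to 1
  Position 1 ('f'): window [1,1] length 1
  Position 2 ('d'): window [1,2] length 2 -- new best
  Position 3 ('d'): repeat (last at 2), move window start to 3
  Position 3 ('d'): window [3,3] length 1
  Position 4 ('g'): window [3,4] length 2
  Position 5 ('c'): window [3,5] length 3 -- new best
  Position 6 ('g'): repeat (last at 4), move window start to 5
  Position 6 ('g'): window [5,6] length 2
Longest substring with no repeats: "dgc" with length 3

3


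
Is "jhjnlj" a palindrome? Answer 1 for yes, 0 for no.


Input: jhjnlj
Reversed: jlnjhj
  Compare pos 0 ('j') with pos 5 ('j'): match
  Compare pos 1 ('h') with pos 4 ('l'): MISMATCH
  Compare pos 2 ('j') with pos 3 ('n'): MISMATCH
Result: not a palindrome

0


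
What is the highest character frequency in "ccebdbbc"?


Input: ccebdbbc
Character counts:
  'b': 3
  'c': 3
  'd': 1
  'e': 1
Maximum frequency: 3

3


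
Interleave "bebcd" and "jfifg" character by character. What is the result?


Interleaving "bebcd" and "jfifg":
  Position 0: 'b' from first, 'j' from second => "bj"
  Position 1: 'e' from first, 'f' from second => "ef"
  Position 2: 'b' from first, 'i' from second => "bi"
  Position 3: 'c' from first, 'f' from second => "cf"
  Position 4: 'd' from first, 'g' from second => "dg"
Result: bjefbicfdg

bjefbicfdg


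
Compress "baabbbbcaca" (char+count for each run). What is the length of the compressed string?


Input: baabbbbcaca
Runs:
  'b' x 1 => "b1"
  'a' x 2 => "a2"
  'b' x 4 => "b4"
  'c' x 1 => "c1"
  'a' x 1 => "a1"
  'c' x 1 => "c1"
  'a' x 1 => "a1"
Compressed: "b1a2b4c1a1c1a1"
Compressed length: 14

14


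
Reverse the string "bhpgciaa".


Input: bhpgciaa
Reading characters right to left:
  Position 7: 'a'
  Position 6: 'a'
  Position 5: 'i'
  Position 4: 'c'
  Position 3: 'g'
  Position 2: 'p'
  Position 1: 'h'
  Position 0: 'b'
Reversed: aaicgphb

aaicgphb


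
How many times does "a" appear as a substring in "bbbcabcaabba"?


Searching for "a" in "bbbcabcaabba"
Scanning each position:
  Position 0: "b" => no
  Position 1: "b" => no
  Position 2: "b" => no
  Position 3: "c" => no
  Position 4: "a" => MATCH
  Position 5: "b" => no
  Position 6: "c" => no
  Position 7: "a" => MATCH
  Position 8: "a" => MATCH
  Position 9: "b" => no
  Position 10: "b" => no
  Position 11: "a" => MATCH
Total occurrences: 4

4


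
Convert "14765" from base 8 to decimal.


Input: "14765" in base 8
Positional expansion:
  Digit '1' (value 1) x 8^4 = 4096
  Digit '4' (value 4) x 8^3 = 2048
  Digit '7' (value 7) x 8^2 = 448
  Digit '6' (value 6) x 8^1 = 48
  Digit '5' (value 5) x 8^0 = 5
Sum = 6645

6645


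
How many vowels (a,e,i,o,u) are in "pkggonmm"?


Input: pkggonmm
Checking each character:
  'p' at position 0: consonant
  'k' at position 1: consonant
  'g' at position 2: consonant
  'g' at position 3: consonant
  'o' at position 4: vowel (running total: 1)
  'n' at position 5: consonant
  'm' at position 6: consonant
  'm' at position 7: consonant
Total vowels: 1

1


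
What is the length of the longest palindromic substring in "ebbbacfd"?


Input: "ebbbacfd"
Checking substrings for palindromes:
  [1:4] "bbb" (len 3) => palindrome
  [1:3] "bb" (len 2) => palindrome
  [2:4] "bb" (len 2) => palindrome
Longest palindromic substring: "bbb" with length 3

3


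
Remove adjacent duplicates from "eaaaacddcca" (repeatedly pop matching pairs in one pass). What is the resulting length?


Input: eaaaacddcca
Stack-based adjacent duplicate removal:
  Read 'e': push. Stack: e
  Read 'a': push. Stack: ea
  Read 'a': matches stack top 'a' => pop. Stack: e
  Read 'a': push. Stack: ea
  Read 'a': matches stack top 'a' => pop. Stack: e
  Read 'c': push. Stack: ec
  Read 'd': push. Stack: ecd
  Read 'd': matches stack top 'd' => pop. Stack: ec
  Read 'c': matches stack top 'c' => pop. Stack: e
  Read 'c': push. Stack: ec
  Read 'a': push. Stack: eca
Final stack: "eca" (length 3)

3


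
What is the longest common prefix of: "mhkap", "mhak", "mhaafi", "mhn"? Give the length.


Words: mhkap, mhak, mhaafi, mhn
  Position 0: all 'm' => match
  Position 1: all 'h' => match
  Position 2: ('k', 'a', 'a', 'n') => mismatch, stop
LCP = "mh" (length 2)

2


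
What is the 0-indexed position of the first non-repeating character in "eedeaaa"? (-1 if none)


Input: eedeaaa
Character frequencies:
  'a': 3
  'd': 1
  'e': 3
Scanning left to right for freq == 1:
  Position 0 ('e'): freq=3, skip
  Position 1 ('e'): freq=3, skip
  Position 2 ('d'): unique! => answer = 2

2


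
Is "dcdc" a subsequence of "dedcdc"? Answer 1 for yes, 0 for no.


Check if "dcdc" is a subsequence of "dedcdc"
Greedy scan:
  Position 0 ('d'): matches sub[0] = 'd'
  Position 1 ('e'): no match needed
  Position 2 ('d'): no match needed
  Position 3 ('c'): matches sub[1] = 'c'
  Position 4 ('d'): matches sub[2] = 'd'
  Position 5 ('c'): matches sub[3] = 'c'
All 4 characters matched => is a subsequence

1


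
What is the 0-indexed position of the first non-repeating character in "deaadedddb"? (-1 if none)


Input: deaadedddb
Character frequencies:
  'a': 2
  'b': 1
  'd': 5
  'e': 2
Scanning left to right for freq == 1:
  Position 0 ('d'): freq=5, skip
  Position 1 ('e'): freq=2, skip
  Position 2 ('a'): freq=2, skip
  Position 3 ('a'): freq=2, skip
  Position 4 ('d'): freq=5, skip
  Position 5 ('e'): freq=2, skip
  Position 6 ('d'): freq=5, skip
  Position 7 ('d'): freq=5, skip
  Position 8 ('d'): freq=5, skip
  Position 9 ('b'): unique! => answer = 9

9


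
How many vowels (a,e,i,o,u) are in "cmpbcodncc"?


Input: cmpbcodncc
Checking each character:
  'c' at position 0: consonant
  'm' at position 1: consonant
  'p' at position 2: consonant
  'b' at position 3: consonant
  'c' at position 4: consonant
  'o' at position 5: vowel (running total: 1)
  'd' at position 6: consonant
  'n' at position 7: consonant
  'c' at position 8: consonant
  'c' at position 9: consonant
Total vowels: 1

1


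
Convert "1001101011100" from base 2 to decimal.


Input: "1001101011100" in base 2
Positional expansion:
  Digit '1' (value 1) x 2^12 = 4096
  Digit '0' (value 0) x 2^11 = 0
  Digit '0' (value 0) x 2^10 = 0
  Digit '1' (value 1) x 2^9 = 512
  Digit '1' (value 1) x 2^8 = 256
  Digit '0' (value 0) x 2^7 = 0
  Digit '1' (value 1) x 2^6 = 64
  Digit '0' (value 0) x 2^5 = 0
  Digit '1' (value 1) x 2^4 = 16
  Digit '1' (value 1) x 2^3 = 8
  Digit '1' (value 1) x 2^2 = 4
  Digit '0' (value 0) x 2^1 = 0
  Digit '0' (value 0) x 2^0 = 0
Sum = 4956

4956


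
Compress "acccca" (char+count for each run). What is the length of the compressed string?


Input: acccca
Runs:
  'a' x 1 => "a1"
  'c' x 4 => "c4"
  'a' x 1 => "a1"
Compressed: "a1c4a1"
Compressed length: 6

6


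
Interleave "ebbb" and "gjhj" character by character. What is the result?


Interleaving "ebbb" and "gjhj":
  Position 0: 'e' from first, 'g' from second => "eg"
  Position 1: 'b' from first, 'j' from second => "bj"
  Position 2: 'b' from first, 'h' from second => "bh"
  Position 3: 'b' from first, 'j' from second => "bj"
Result: egbjbhbj

egbjbhbj


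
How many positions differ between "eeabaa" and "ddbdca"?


Comparing "eeabaa" and "ddbdca" position by position:
  Position 0: 'e' vs 'd' => DIFFER
  Position 1: 'e' vs 'd' => DIFFER
  Position 2: 'a' vs 'b' => DIFFER
  Position 3: 'b' vs 'd' => DIFFER
  Position 4: 'a' vs 'c' => DIFFER
  Position 5: 'a' vs 'a' => same
Positions that differ: 5

5


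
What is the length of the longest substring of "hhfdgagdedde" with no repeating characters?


Input: "hhfdgagdedde"
Sliding window (track last position of each char):
  Position 0 ('h'): window [0,0] length 1 -- new best
  Position 1 ('h'): repeat (last at 0), move window start to 1
  Position 1 ('h'): window [1,1] length 1
  Position 2 ('f'): window [1,2] length 2 -- new best
  Position 3 ('d'): window [1,3] length 3 -- new best
  Position 4 ('g'): window [1,4] length 4 -- new best
  Position 5 ('a'): window [1,5] length 5 -- new best
  Position 6 ('g'): repeat (last at 4), move window start to 5
  Position 6 ('g'): window [5,6] length 2
  Position 7 ('d'): window [5,7] length 3
  Position 8 ('e'): window [5,8] length 4
  Position 9 ('d'): repeat (last at 7), move window start to 8
  Position 9 ('d'): window [8,9] length 2
  Position 10 ('d'): repeat (last at 9), move window start to 10
  Position 10 ('d'): window [10,10] length 1
  Position 11 ('e'): window [10,11] length 2
Longest substring with no repeats: "hfdga" with length 5

5


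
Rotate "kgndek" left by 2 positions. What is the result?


Input: "kgndek", rotate left by 2
First 2 characters: "kg"
Remaining characters: "ndek"
Concatenate remaining + first: "ndek" + "kg" = "ndekkg"

ndekkg


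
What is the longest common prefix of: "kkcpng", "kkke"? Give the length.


Words: kkcpng, kkke
  Position 0: all 'k' => match
  Position 1: all 'k' => match
  Position 2: ('c', 'k') => mismatch, stop
LCP = "kk" (length 2)

2


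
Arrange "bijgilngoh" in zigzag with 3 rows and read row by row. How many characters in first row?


Zigzag "bijgilngoh" into 3 rows:
Placing characters:
  'b' => row 0
  'i' => row 1
  'j' => row 2
  'g' => row 1
  'i' => row 0
  'l' => row 1
  'n' => row 2
  'g' => row 1
  'o' => row 0
  'h' => row 1
Rows:
  Row 0: "bio"
  Row 1: "iglgh"
  Row 2: "jn"
First row length: 3

3


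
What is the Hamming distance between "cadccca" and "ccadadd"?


Comparing "cadccca" and "ccadadd" position by position:
  Position 0: 'c' vs 'c' => same
  Position 1: 'a' vs 'c' => differ
  Position 2: 'd' vs 'a' => differ
  Position 3: 'c' vs 'd' => differ
  Position 4: 'c' vs 'a' => differ
  Position 5: 'c' vs 'd' => differ
  Position 6: 'a' vs 'd' => differ
Total differences (Hamming distance): 6

6


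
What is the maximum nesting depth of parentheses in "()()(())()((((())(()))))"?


Input: "()()(())()((((())(()))))"
Tracking depth:
  Position 0 '(': depth becomes 1
  Position 1 ')': depth becomes 0
  Position 2 '(': depth becomes 1
  Position 3 ')': depth becomes 0
  Position 4 '(': depth becomes 1
  Position 5 '(': depth becomes 2
  Position 6 ')': depth becomes 1
  Position 7 ')': depth becomes 0
  Position 8 '(': depth becomes 1
  Position 9 ')': depth becomes 0
  Position 10 '(': depth becomes 1
  Position 11 '(': depth becomes 2
  Position 12 '(': depth becomes 3
  Position 13 '(': depth becomes 4
  Position 14 '(': depth becomes 5
  Position 15 ')': depth becomes 4
  Position 16 ')': depth becomes 3
  Position 17 '(': depth becomes 4
  Position 18 '(': depth becomes 5
  Position 19 ')': depth becomes 4
  Position 20 ')': depth becomes 3
  Position 21 ')': depth becomes 2
  Position 22 ')': depth becomes 1
  Position 23 ')': depth becomes 0
Maximum depth reached: 5

5


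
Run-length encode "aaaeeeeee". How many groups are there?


Input: aaaeeeeee
Scanning for consecutive runs:
  Group 1: 'a' x 3 (positions 0-2)
  Group 2: 'e' x 6 (positions 3-8)
Total groups: 2

2


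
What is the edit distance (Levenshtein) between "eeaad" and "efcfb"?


Computing edit distance: "eeaad" -> "efcfb"
DP table:
           e    f    c    f    b
      0    1    2    3    4    5
  e   1    0    1    2    3    4
  e   2    1    1    2    3    4
  a   3    2    2    2    3    4
  a   4    3    3    3    3    4
  d   5    4    4    4    4    4
Edit distance = dp[5][5] = 4

4


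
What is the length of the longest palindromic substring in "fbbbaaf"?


Input: "fbbbaaf"
Checking substrings for palindromes:
  [1:4] "bbb" (len 3) => palindrome
  [1:3] "bb" (len 2) => palindrome
  [2:4] "bb" (len 2) => palindrome
  [4:6] "aa" (len 2) => palindrome
Longest palindromic substring: "bbb" with length 3

3


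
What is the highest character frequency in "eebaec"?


Input: eebaec
Character counts:
  'a': 1
  'b': 1
  'c': 1
  'e': 3
Maximum frequency: 3

3


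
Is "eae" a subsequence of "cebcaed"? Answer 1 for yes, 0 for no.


Check if "eae" is a subsequence of "cebcaed"
Greedy scan:
  Position 0 ('c'): no match needed
  Position 1 ('e'): matches sub[0] = 'e'
  Position 2 ('b'): no match needed
  Position 3 ('c'): no match needed
  Position 4 ('a'): matches sub[1] = 'a'
  Position 5 ('e'): matches sub[2] = 'e'
  Position 6 ('d'): no match needed
All 3 characters matched => is a subsequence

1


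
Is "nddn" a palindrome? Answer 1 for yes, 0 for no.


Input: nddn
Reversed: nddn
  Compare pos 0 ('n') with pos 3 ('n'): match
  Compare pos 1 ('d') with pos 2 ('d'): match
Result: palindrome

1


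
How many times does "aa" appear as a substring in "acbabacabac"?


Searching for "aa" in "acbabacabac"
Scanning each position:
  Position 0: "ac" => no
  Position 1: "cb" => no
  Position 2: "ba" => no
  Position 3: "ab" => no
  Position 4: "ba" => no
  Position 5: "ac" => no
  Position 6: "ca" => no
  Position 7: "ab" => no
  Position 8: "ba" => no
  Position 9: "ac" => no
Total occurrences: 0

0


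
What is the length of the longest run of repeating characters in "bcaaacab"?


Input: "bcaaacab"
Scanning for longest run:
  Position 1 ('c'): new char, reset run to 1
  Position 2 ('a'): new char, reset run to 1
  Position 3 ('a'): continues run of 'a', length=2
  Position 4 ('a'): continues run of 'a', length=3
  Position 5 ('c'): new char, reset run to 1
  Position 6 ('a'): new char, reset run to 1
  Position 7 ('b'): new char, reset run to 1
Longest run: 'a' with length 3

3


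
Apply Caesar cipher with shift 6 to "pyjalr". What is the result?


Caesar cipher: shift "pyjalr" by 6
  'p' (pos 15) + 6 = pos 21 = 'v'
  'y' (pos 24) + 6 = pos 4 = 'e'
  'j' (pos 9) + 6 = pos 15 = 'p'
  'a' (pos 0) + 6 = pos 6 = 'g'
  'l' (pos 11) + 6 = pos 17 = 'r'
  'r' (pos 17) + 6 = pos 23 = 'x'
Result: vepgrx

vepgrx


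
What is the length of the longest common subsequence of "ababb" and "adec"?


LCS of "ababb" and "adec"
DP table:
           a    d    e    c
      0    0    0    0    0
  a   0    1    1    1    1
  b   0    1    1    1    1
  a   0    1    1    1    1
  b   0    1    1    1    1
  b   0    1    1    1    1
LCS length = dp[5][4] = 1

1


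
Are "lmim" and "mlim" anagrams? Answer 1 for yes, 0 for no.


Strings: "lmim", "mlim"
Sorted first:  ilmm
Sorted second: ilmm
Sorted forms match => anagrams

1


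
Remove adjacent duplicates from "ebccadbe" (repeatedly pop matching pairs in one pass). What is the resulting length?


Input: ebccadbe
Stack-based adjacent duplicate removal:
  Read 'e': push. Stack: e
  Read 'b': push. Stack: eb
  Read 'c': push. Stack: ebc
  Read 'c': matches stack top 'c' => pop. Stack: eb
  Read 'a': push. Stack: eba
  Read 'd': push. Stack: ebad
  Read 'b': push. Stack: ebadb
  Read 'e': push. Stack: ebadbe
Final stack: "ebadbe" (length 6)

6


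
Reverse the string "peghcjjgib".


Input: peghcjjgib
Reading characters right to left:
  Position 9: 'b'
  Position 8: 'i'
  Position 7: 'g'
  Position 6: 'j'
  Position 5: 'j'
  Position 4: 'c'
  Position 3: 'h'
  Position 2: 'g'
  Position 1: 'e'
  Position 0: 'p'
Reversed: bigjjchgep

bigjjchgep


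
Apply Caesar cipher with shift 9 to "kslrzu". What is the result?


Caesar cipher: shift "kslrzu" by 9
  'k' (pos 10) + 9 = pos 19 = 't'
  's' (pos 18) + 9 = pos 1 = 'b'
  'l' (pos 11) + 9 = pos 20 = 'u'
  'r' (pos 17) + 9 = pos 0 = 'a'
  'z' (pos 25) + 9 = pos 8 = 'i'
  'u' (pos 20) + 9 = pos 3 = 'd'
Result: tbuaid

tbuaid


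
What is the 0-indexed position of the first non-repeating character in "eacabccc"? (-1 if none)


Input: eacabccc
Character frequencies:
  'a': 2
  'b': 1
  'c': 4
  'e': 1
Scanning left to right for freq == 1:
  Position 0 ('e'): unique! => answer = 0

0


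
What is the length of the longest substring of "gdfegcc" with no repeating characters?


Input: "gdfegcc"
Sliding window (track last position of each char):
  Position 0 ('g'): window [0,0] length 1 -- new best
  Position 1 ('d'): window [0,1] length 2 -- new best
  Position 2 ('f'): window [0,2] length 3 -- new best
  Position 3 ('e'): window [0,3] length 4 -- new best
  Position 4 ('g'): repeat (last at 0), move window start to 1
  Position 4 ('g'): window [1,4] length 4
  Position 5 ('c'): window [1,5] length 5 -- new best
  Position 6 ('c'): repeat (last at 5), move window start to 6
  Position 6 ('c'): window [6,6] length 1
Longest substring with no repeats: "dfegc" with length 5

5


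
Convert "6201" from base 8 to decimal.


Input: "6201" in base 8
Positional expansion:
  Digit '6' (value 6) x 8^3 = 3072
  Digit '2' (value 2) x 8^2 = 128
  Digit '0' (value 0) x 8^1 = 0
  Digit '1' (value 1) x 8^0 = 1
Sum = 3201

3201


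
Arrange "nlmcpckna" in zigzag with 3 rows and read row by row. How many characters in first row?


Zigzag "nlmcpckna" into 3 rows:
Placing characters:
  'n' => row 0
  'l' => row 1
  'm' => row 2
  'c' => row 1
  'p' => row 0
  'c' => row 1
  'k' => row 2
  'n' => row 1
  'a' => row 0
Rows:
  Row 0: "npa"
  Row 1: "lccn"
  Row 2: "mk"
First row length: 3

3


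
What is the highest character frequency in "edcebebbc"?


Input: edcebebbc
Character counts:
  'b': 3
  'c': 2
  'd': 1
  'e': 3
Maximum frequency: 3

3


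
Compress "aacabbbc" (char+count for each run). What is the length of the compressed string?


Input: aacabbbc
Runs:
  'a' x 2 => "a2"
  'c' x 1 => "c1"
  'a' x 1 => "a1"
  'b' x 3 => "b3"
  'c' x 1 => "c1"
Compressed: "a2c1a1b3c1"
Compressed length: 10

10


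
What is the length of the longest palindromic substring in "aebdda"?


Input: "aebdda"
Checking substrings for palindromes:
  [3:5] "dd" (len 2) => palindrome
Longest palindromic substring: "dd" with length 2

2


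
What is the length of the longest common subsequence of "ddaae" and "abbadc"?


LCS of "ddaae" and "abbadc"
DP table:
           a    b    b    a    d    c
      0    0    0    0    0    0    0
  d   0    0    0    0    0    1    1
  d   0    0    0    0    0    1    1
  a   0    1    1    1    1    1    1
  a   0    1    1    1    2    2    2
  e   0    1    1    1    2    2    2
LCS length = dp[5][6] = 2

2


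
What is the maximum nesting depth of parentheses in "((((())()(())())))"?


Input: "((((())()(())())))"
Tracking depth:
  Position 0 '(': depth becomes 1
  Position 1 '(': depth becomes 2
  Position 2 '(': depth becomes 3
  Position 3 '(': depth becomes 4
  Position 4 '(': depth becomes 5
  Position 5 ')': depth becomes 4
  Position 6 ')': depth becomes 3
  Position 7 '(': depth becomes 4
  Position 8 ')': depth becomes 3
  Position 9 '(': depth becomes 4
  Position 10 '(': depth becomes 5
  Position 11 ')': depth becomes 4
  Position 12 ')': depth becomes 3
  Position 13 '(': depth becomes 4
  Position 14 ')': depth becomes 3
  Position 15 ')': depth becomes 2
  Position 16 ')': depth becomes 1
  Position 17 ')': depth becomes 0
Maximum depth reached: 5

5


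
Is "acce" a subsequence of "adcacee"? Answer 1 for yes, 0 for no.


Check if "acce" is a subsequence of "adcacee"
Greedy scan:
  Position 0 ('a'): matches sub[0] = 'a'
  Position 1 ('d'): no match needed
  Position 2 ('c'): matches sub[1] = 'c'
  Position 3 ('a'): no match needed
  Position 4 ('c'): matches sub[2] = 'c'
  Position 5 ('e'): matches sub[3] = 'e'
  Position 6 ('e'): no match needed
All 4 characters matched => is a subsequence

1


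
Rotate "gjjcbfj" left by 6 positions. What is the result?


Input: "gjjcbfj", rotate left by 6
First 6 characters: "gjjcbf"
Remaining characters: "j"
Concatenate remaining + first: "j" + "gjjcbf" = "jgjjcbf"

jgjjcbf


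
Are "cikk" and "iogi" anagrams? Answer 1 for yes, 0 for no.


Strings: "cikk", "iogi"
Sorted first:  cikk
Sorted second: giio
Differ at position 0: 'c' vs 'g' => not anagrams

0


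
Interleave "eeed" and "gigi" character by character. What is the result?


Interleaving "eeed" and "gigi":
  Position 0: 'e' from first, 'g' from second => "eg"
  Position 1: 'e' from first, 'i' from second => "ei"
  Position 2: 'e' from first, 'g' from second => "eg"
  Position 3: 'd' from first, 'i' from second => "di"
Result: egeiegdi

egeiegdi


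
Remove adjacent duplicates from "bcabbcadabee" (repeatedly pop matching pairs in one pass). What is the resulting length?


Input: bcabbcadabee
Stack-based adjacent duplicate removal:
  Read 'b': push. Stack: b
  Read 'c': push. Stack: bc
  Read 'a': push. Stack: bca
  Read 'b': push. Stack: bcab
  Read 'b': matches stack top 'b' => pop. Stack: bca
  Read 'c': push. Stack: bcac
  Read 'a': push. Stack: bcaca
  Read 'd': push. Stack: bcacad
  Read 'a': push. Stack: bcacada
  Read 'b': push. Stack: bcacadab
  Read 'e': push. Stack: bcacadabe
  Read 'e': matches stack top 'e' => pop. Stack: bcacadab
Final stack: "bcacadab" (length 8)

8


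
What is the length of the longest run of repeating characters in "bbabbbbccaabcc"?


Input: "bbabbbbccaabcc"
Scanning for longest run:
  Position 1 ('b'): continues run of 'b', length=2
  Position 2 ('a'): new char, reset run to 1
  Position 3 ('b'): new char, reset run to 1
  Position 4 ('b'): continues run of 'b', length=2
  Position 5 ('b'): continues run of 'b', length=3
  Position 6 ('b'): continues run of 'b', length=4
  Position 7 ('c'): new char, reset run to 1
  Position 8 ('c'): continues run of 'c', length=2
  Position 9 ('a'): new char, reset run to 1
  Position 10 ('a'): continues run of 'a', length=2
  Position 11 ('b'): new char, reset run to 1
  Position 12 ('c'): new char, reset run to 1
  Position 13 ('c'): continues run of 'c', length=2
Longest run: 'b' with length 4

4


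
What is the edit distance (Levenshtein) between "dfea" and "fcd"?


Computing edit distance: "dfea" -> "fcd"
DP table:
           f    c    d
      0    1    2    3
  d   1    1    2    2
  f   2    1    2    3
  e   3    2    2    3
  a   4    3    3    3
Edit distance = dp[4][3] = 3

3


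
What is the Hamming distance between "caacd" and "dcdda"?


Comparing "caacd" and "dcdda" position by position:
  Position 0: 'c' vs 'd' => differ
  Position 1: 'a' vs 'c' => differ
  Position 2: 'a' vs 'd' => differ
  Position 3: 'c' vs 'd' => differ
  Position 4: 'd' vs 'a' => differ
Total differences (Hamming distance): 5

5


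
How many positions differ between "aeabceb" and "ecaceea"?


Comparing "aeabceb" and "ecaceea" position by position:
  Position 0: 'a' vs 'e' => DIFFER
  Position 1: 'e' vs 'c' => DIFFER
  Position 2: 'a' vs 'a' => same
  Position 3: 'b' vs 'c' => DIFFER
  Position 4: 'c' vs 'e' => DIFFER
  Position 5: 'e' vs 'e' => same
  Position 6: 'b' vs 'a' => DIFFER
Positions that differ: 5

5


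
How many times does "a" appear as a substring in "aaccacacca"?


Searching for "a" in "aaccacacca"
Scanning each position:
  Position 0: "a" => MATCH
  Position 1: "a" => MATCH
  Position 2: "c" => no
  Position 3: "c" => no
  Position 4: "a" => MATCH
  Position 5: "c" => no
  Position 6: "a" => MATCH
  Position 7: "c" => no
  Position 8: "c" => no
  Position 9: "a" => MATCH
Total occurrences: 5

5


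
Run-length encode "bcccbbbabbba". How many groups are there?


Input: bcccbbbabbba
Scanning for consecutive runs:
  Group 1: 'b' x 1 (positions 0-0)
  Group 2: 'c' x 3 (positions 1-3)
  Group 3: 'b' x 3 (positions 4-6)
  Group 4: 'a' x 1 (positions 7-7)
  Group 5: 'b' x 3 (positions 8-10)
  Group 6: 'a' x 1 (positions 11-11)
Total groups: 6

6


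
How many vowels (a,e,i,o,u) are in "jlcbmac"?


Input: jlcbmac
Checking each character:
  'j' at position 0: consonant
  'l' at position 1: consonant
  'c' at position 2: consonant
  'b' at position 3: consonant
  'm' at position 4: consonant
  'a' at position 5: vowel (running total: 1)
  'c' at position 6: consonant
Total vowels: 1

1
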